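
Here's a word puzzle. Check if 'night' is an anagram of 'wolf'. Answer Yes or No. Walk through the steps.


Sorted letters of 'night': 'ghint'
Sorted letters of 'wolf': 'flow'
They do not match.

No


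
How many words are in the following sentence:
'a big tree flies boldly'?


Split into words: a | big | tree | flies | boldly = 5 words.

5


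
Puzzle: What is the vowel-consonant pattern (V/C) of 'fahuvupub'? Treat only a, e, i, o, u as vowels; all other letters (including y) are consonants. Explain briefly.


Letter mapping: f = C, a = V, h = C, u = V, v = C, u = V, p = C, u = V, b = C.

CVCVCVCVC


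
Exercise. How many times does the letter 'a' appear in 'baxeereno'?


Letter 'a' in 'baxeereno': found at position(s) 2 = 1 occurrence(s).

1


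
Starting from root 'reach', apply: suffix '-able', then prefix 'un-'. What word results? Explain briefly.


Step 1: Add suffix '-able' to 'reach' = 'reachable'
Step 2: Add prefix 'un-' to 'reachable' = 'unreachable'

unreachable


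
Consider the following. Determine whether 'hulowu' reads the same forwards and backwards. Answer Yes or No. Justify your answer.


Forward: 'hulowu'
Reversed: 'uwoluh'
They differ.

No


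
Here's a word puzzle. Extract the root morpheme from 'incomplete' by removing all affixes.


Remove prefix 'in' from 'incomplete' to get root 'complete'.

complete


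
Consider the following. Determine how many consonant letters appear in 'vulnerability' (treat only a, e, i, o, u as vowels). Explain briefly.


Consonants in 'vulnerability': v, l, n, r, b, l, t, y = 8 consonants.

8


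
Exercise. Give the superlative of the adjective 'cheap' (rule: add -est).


Apply superlative formation (add -est): 'cheap' -> 'cheapest'.

cheapest


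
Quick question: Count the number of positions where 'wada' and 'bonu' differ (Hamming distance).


Alignment:
Position 1: 'w' vs 'b' = DIFFER
Position 2: 'a' vs 'o' = DIFFER
Position 3: 'd' vs 'n' = DIFFER
Position 4: 'a' vs 'u' = DIFFER
Total differences: 4

4


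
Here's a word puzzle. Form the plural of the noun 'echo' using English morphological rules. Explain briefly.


Apply rule: Add -es (consonant + o). 'echo' becomes 'echoes'.

echoes


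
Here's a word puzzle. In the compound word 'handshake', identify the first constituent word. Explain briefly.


Split 'handshake' into 'hand' + 'shake'. The first part is 'hand'.

hand


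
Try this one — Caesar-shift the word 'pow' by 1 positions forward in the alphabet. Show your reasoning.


Shift each letter by 1: p -> q, o -> p, w -> x. Result: 'qpx'.

qpx


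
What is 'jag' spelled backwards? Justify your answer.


Reverse 'jag' character by character: 'gaj'.

gaj


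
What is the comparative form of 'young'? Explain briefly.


Apply comparative formation (add -er): 'young' -> 'younger'.

younger


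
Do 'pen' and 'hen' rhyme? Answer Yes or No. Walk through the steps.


Rime (stressed vowel + following sounds) of 'pen': -en = /ɛn/
Rime of 'hen': -en = /ɛn/
/ɛn/ and /ɛn/ are the same ending sound, so the words rhyme.

Yes


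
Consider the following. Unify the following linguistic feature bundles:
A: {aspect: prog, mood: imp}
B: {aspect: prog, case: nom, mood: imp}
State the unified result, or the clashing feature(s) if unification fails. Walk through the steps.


Compare features:
aspect: A=prog vs B=prog -> unified: prog
case: A=_ vs B=nom -> unified: nom
mood: A=imp vs B=imp -> unified: imp
No clashes found.

Unified: {aspect: prog, case: nom, mood: imp}


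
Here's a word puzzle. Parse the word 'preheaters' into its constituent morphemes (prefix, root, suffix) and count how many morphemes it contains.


Step 1: Identify prefix: 'pre' (meaning: before)
Step 2: Identify root: 'heat'
Step 3: Identify suffix(es): 'er, s'
Decomposition: pre- (prefix: before) + heat (root) + -er (suffix: one who) + -s (plural)
Total morphemes: 4

4 morphemes (pre- (prefix: before) + heat (root) + -er (suffix: one who) + -s (plural))


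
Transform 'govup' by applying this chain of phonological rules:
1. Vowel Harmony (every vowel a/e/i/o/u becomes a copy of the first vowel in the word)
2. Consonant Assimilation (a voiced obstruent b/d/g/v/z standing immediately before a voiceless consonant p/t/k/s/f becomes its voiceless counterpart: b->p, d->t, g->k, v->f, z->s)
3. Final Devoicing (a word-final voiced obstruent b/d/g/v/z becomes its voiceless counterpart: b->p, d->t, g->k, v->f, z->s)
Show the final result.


Starting form: 'govup'
Rule 1: Vowel Harmony: all vowels become 'o' (matching first vowel). 'govup' -> 'govop'
Rule 2: Consonant Assimilation: no voiced obstruent (b/d/g/v/z) stands immediately before a voiceless consonant (p/t/k/s/f). No change.
Rule 3: Final Devoicing: final consonant 'p' is not one of the voiced obstruents b/d/g/v/z. No change.
Final form: 'govop'

govop


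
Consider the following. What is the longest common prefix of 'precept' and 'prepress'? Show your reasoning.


Compare from the start: 3 characters match: 'pre'. Mismatch at position 4: 'c' vs 'p'.

pre


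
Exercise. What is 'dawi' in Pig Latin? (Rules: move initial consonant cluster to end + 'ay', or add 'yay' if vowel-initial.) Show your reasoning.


'dawi': move consonant cluster 'd' to end and add 'ay': 'awiday'.

awiday


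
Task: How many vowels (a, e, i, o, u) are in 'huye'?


Vowels in 'huye': u, e = 2 vowels.

2


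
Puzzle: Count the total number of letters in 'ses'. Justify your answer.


Spell out 'ses' and number each letter: s(1), e(2), s(3). Total: 3 letters.

3


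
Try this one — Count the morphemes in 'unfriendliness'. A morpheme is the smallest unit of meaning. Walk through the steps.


Decomposition: un- (prefix) + friend (root) + -ly (suffix) + -ness (suffix) = 4 morpheme(s)

4 morphemes


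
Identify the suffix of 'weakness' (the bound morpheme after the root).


The word 'weakness' = 'weak' (root) + '-ness' (suffix). The suffix is '-ness'.

ness


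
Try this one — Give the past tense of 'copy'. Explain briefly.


Apply rule: Change -y to -ied. 'copy' becomes 'copied'.

copied


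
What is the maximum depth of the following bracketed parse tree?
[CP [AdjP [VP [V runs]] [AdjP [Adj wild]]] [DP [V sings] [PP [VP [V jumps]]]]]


Count bracket nesting levels:
'[' at pos 0: depth = 1
'[' at pos 4: depth = 2
'[' at pos 10: depth = 3
'[' at pos 14: depth = 4
'[' at pos 24: depth = 3
'[' at pos 30: depth = 4
'[' at pos 43: depth = 2
'[' at pos 47: depth = 3
'[' at pos 57: depth = 3
'[' at pos 61: depth = 4
'[' at pos 65: depth = 5
Maximum depth reached: 5

5


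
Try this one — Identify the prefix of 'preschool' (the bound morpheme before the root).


The word 'preschool' = 'pre' (prefix) + 'school' (root). The prefix is 'pre'.

pre


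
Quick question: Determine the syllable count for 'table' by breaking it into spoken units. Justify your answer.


Break 'table' into syllables: ta-ble -> ta | ble = 2 syllables

2 syllables


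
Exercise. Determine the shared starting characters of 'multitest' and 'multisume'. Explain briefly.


Compare from the start: 5 characters match: 'multi'. Mismatch at position 6: 't' vs 's'.

multi


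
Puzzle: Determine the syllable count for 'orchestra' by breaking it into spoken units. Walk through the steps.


Break 'orchestra' into syllables: or-ches-tra -> or | ches | tra = 3 syllables

3 syllables


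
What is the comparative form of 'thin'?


Apply comparative formation (double final consonant, add -er): 'thin' -> 'thinner'.

thinner


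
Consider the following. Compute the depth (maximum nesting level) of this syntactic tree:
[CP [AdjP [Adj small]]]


Count bracket nesting levels:
'[' at pos 0: depth = 1
'[' at pos 4: depth = 2
'[' at pos 10: depth = 3
Maximum depth reached: 3

3


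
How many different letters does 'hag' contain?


Unique letters in 'hag': {a, g, h} = 3 distinct letters.

3


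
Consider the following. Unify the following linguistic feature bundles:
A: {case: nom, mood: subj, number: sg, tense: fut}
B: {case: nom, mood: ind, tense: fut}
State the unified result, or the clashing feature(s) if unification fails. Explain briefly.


Compare features:
case: A=nom vs B=nom -> unified: nom
mood: A=subj vs B=ind -> CLASH
number: A=sg vs B=_ -> unified: sg
tense: A=fut vs B=fut -> unified: fut
Clash detected on feature 'mood' (subj vs ind); unification fails.

CLASH on 'mood' (subj vs ind)


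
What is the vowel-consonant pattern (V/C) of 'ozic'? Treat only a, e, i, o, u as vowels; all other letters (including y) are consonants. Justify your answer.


Letter mapping: o = V, z = C, i = V, c = C.

VCVC


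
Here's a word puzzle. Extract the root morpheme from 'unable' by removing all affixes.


Remove prefix 'un' from 'unable' to get root 'able'.

able


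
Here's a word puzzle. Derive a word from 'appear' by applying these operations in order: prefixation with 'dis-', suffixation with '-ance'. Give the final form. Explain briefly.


Step 1: Add prefix 'dis-' to 'appear' = 'disappear'
Step 2: Add suffix '-ance' to 'disappear' = 'disappearance'

disappearance


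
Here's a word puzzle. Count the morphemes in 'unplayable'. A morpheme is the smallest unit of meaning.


Decomposition: un- (prefix) + play (root) + -able (suffix) = 3 morpheme(s)

3 morphemes


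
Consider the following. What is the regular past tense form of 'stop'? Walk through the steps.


Apply rule: Double final consonant and add -ed. 'stop' becomes 'stopped'.

stopped


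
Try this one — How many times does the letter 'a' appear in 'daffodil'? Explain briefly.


Letter 'a' in 'daffodil': found at position(s) 2 = 1 occurrence(s).

1


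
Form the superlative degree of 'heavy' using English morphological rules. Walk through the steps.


Apply superlative formation (consonant + y: change y to i, add -est): 'heavy' -> 'heaviest'.

heaviest


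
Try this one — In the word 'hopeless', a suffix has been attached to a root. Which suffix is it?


The word 'hopeless' = 'hope' (root) + '-less' (suffix). The suffix is '-less'.

less


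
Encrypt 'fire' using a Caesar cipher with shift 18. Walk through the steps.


Shift each letter by 18: f -> x, i -> a, r -> j, e -> w. Result: 'xajw'.

xajw


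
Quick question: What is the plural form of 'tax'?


Apply rule: Add -es (sibilant/fricative ending). 'tax' becomes 'taxes'.

taxes


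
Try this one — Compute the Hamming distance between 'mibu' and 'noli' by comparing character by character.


Alignment:
Position 1: 'm' vs 'n' = DIFFER
Position 2: 'i' vs 'o' = DIFFER
Position 3: 'b' vs 'l' = DIFFER
Position 4: 'u' vs 'i' = DIFFER
Total differences: 4

4


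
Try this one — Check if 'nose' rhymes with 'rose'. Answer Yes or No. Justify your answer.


Rime (stressed vowel + following sounds) of 'nose': -ose = /oʊz/
Rime of 'rose': -ose = /oʊz/
/oʊz/ and /oʊz/ are the same ending sound, so the words rhyme.

Yes


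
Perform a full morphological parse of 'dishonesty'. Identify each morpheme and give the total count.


Step 1: Identify prefix: 'dis' (meaning: not/apart)
Step 2: Identify root: 'honest'
Step 3: Identify suffix(es): 'y'
Decomposition: dis- (prefix: not/apart) + honest (root) + -y (suffix: quality)
Total morphemes: 3

3 morphemes (dis- (prefix: not/apart) + honest (root) + -y (suffix: quality))


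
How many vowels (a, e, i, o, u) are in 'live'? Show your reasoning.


Vowels in 'live': i, e = 2 vowels.

2


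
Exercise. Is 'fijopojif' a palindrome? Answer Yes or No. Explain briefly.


Forward: 'fijopojif'
Reversed: 'fijopojif'
They are identical.

Yes


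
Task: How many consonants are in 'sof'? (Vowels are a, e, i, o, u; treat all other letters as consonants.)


Consonants in 'sof': s, f = 2 consonants.

2


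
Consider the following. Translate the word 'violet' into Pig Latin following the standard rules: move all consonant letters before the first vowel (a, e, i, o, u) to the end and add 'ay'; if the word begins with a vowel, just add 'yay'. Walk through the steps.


'violet': move consonant cluster 'v' to end and add 'ay': 'ioletvay'.

ioletvay


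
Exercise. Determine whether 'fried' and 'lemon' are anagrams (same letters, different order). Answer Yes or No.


Sorted letters of 'fried': 'defir'
Sorted letters of 'lemon': 'elmno'
They do not match.

No


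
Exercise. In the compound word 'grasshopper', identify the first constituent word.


Split 'grasshopper' into 'grass' + 'hopper'. The first part is 'grass'.

grass


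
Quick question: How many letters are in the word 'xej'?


Spell out 'xej' and number each letter: x(1), e(2), j(3). Total: 3 letters.

3


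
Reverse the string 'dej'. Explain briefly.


Reverse 'dej' character by character: 'jed'.

jed


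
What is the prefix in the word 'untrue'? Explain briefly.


The word 'untrue' = 'un' (prefix) + 'true' (root). The prefix is 'un'.

un


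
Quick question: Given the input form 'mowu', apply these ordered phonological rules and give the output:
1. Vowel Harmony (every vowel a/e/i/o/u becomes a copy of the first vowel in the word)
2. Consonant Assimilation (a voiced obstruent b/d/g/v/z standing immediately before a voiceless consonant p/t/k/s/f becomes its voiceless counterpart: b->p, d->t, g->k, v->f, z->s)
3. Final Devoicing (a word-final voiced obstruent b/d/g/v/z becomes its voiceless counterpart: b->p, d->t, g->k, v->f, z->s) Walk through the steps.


Starting form: 'mowu'
Rule 1: Vowel Harmony: all vowels become 'o' (matching first vowel). 'mowu' -> 'mowo'
Rule 2: Consonant Assimilation: no voiced obstruent (b/d/g/v/z) stands immediately before a voiceless consonant (p/t/k/s/f). No change.
Rule 3: Final Devoicing: the word ends in the vowel 'o', not a consonant. No change.
Final form: 'mowo'

mowo


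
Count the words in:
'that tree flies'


Split into words: that | tree | flies = 3 words.

3


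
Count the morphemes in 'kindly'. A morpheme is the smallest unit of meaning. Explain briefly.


Decomposition: kind (root) + -ly (suffix) = 2 morpheme(s)

2 morphemes


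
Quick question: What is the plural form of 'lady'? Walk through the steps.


Apply rule: Change -y to -ies (consonant + y). 'lady' becomes 'ladies'.

ladies


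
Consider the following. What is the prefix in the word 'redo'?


The word 'redo' = 're' (prefix) + 'do' (root). The prefix is 're'.

re


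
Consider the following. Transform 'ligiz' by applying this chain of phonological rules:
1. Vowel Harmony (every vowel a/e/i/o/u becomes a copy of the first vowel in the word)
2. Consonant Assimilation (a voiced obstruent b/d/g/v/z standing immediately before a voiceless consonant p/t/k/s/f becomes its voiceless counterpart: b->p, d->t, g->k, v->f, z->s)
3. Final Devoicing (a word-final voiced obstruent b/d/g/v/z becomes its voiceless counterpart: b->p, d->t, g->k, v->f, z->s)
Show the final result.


Starting form: 'ligiz'
Rule 1: Vowel Harmony: all vowels already match. No change.
Rule 2: Consonant Assimilation: no voiced obstruent (b/d/g/v/z) stands immediately before a voiceless consonant (p/t/k/s/f). No change.
Rule 3: Final Devoicing: word-final voiced obstruent 'z' becomes voiceless 's'. 'ligiz' -> 'ligis'
Final form: 'ligis'

ligis


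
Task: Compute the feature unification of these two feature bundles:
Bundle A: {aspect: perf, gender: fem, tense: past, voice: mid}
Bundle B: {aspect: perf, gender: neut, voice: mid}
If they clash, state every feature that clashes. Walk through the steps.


Compare features:
aspect: A=perf vs B=perf -> unified: perf
gender: A=fem vs B=neut -> CLASH
tense: A=past vs B=_ -> unified: past
voice: A=mid vs B=mid -> unified: mid
Clash detected on feature 'gender' (fem vs neut); unification fails.

CLASH on 'gender' (fem vs neut)


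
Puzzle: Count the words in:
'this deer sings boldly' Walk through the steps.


Split into words: this | deer | sings | boldly = 4 words.

4


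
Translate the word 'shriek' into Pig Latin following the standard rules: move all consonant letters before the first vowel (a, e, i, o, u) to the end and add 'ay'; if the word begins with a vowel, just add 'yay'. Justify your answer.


'shriek': move consonant cluster 'shr' to end and add 'ay': 'iekshray'.

iekshray


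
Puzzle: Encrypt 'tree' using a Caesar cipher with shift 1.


Shift each letter by 1: t -> u, r -> s, e -> f, e -> f. Result: 'usff'.

usff


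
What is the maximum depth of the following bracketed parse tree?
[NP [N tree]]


Count bracket nesting levels:
'[' at pos 0: depth = 1
'[' at pos 4: depth = 2
Maximum depth reached: 2

2


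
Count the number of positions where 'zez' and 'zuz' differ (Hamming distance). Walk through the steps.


Alignment:
Position 1: 'z' vs 'z' = match
Position 2: 'e' vs 'u' = DIFFER
Position 3: 'z' vs 'z' = match
Total differences: 1

1


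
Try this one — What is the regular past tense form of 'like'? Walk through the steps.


Apply rule: Add -d (word ends in -e). 'like' becomes 'liked'.

liked


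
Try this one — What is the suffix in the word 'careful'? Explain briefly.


The word 'careful' = 'care' (root) + '-ful' (suffix). The suffix is '-ful'.

ful


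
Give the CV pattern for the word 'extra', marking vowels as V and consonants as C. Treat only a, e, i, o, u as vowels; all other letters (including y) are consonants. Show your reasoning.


Letter mapping: e = V, x = C, t = C, r = C, a = V.

VCCCV


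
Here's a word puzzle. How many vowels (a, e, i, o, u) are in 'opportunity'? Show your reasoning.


Vowels in 'opportunity': o, o, u, i = 4 vowels.

4


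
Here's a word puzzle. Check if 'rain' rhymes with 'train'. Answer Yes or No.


Rime (stressed vowel + following sounds) of 'rain': -ain = /eɪn/
Rime of 'train': -ain = /eɪn/
/eɪn/ and /eɪn/ are the same ending sound, so the words rhyme.

Yes


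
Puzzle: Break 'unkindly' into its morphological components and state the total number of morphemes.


Step 1: Identify prefix: 'un' (meaning: not/reverse)
Step 2: Identify root: 'kind'
Step 3: Identify suffix(es): 'ly'
Decomposition: un- (prefix: not/reverse) + kind (root) + -ly (suffix: in manner of)
Total morphemes: 3

3 morphemes (un- (prefix: not/reverse) + kind (root) + -ly (suffix: in manner of))


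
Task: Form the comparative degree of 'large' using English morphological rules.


Apply comparative formation (ends in e: add -r): 'large' -> 'larger'.

larger


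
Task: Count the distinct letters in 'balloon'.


Unique letters in 'balloon': {a, b, l, n, o} = 5 distinct letters.

5


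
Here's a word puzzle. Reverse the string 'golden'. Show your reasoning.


Reverse 'golden' character by character: 'nedlog'.

nedlog


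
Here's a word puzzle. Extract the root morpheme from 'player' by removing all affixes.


Remove suffix '-er' from 'player' to get root 'play'.

play


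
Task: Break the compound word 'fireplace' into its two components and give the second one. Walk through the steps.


Split 'fireplace' into 'fire' + 'place'. The second part is 'place'.

place


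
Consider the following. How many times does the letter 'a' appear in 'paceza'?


Letter 'a' in 'paceza': found at position(s) 2, 6 = 2 occurrence(s).

2


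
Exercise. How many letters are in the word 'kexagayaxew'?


Spell out 'kexagayaxew' and number each letter: k(1), e(2), x(3), a(4), g(5), a(6), y(7), a(8), x(9), e(10), w(11). Total: 11 letters.

11


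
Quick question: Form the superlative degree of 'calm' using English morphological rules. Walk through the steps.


Apply superlative formation (add -est): 'calm' -> 'calmest'.

calmest


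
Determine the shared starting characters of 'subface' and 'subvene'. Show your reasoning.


Compare from the start: 3 characters match: 'sub'. Mismatch at position 4: 'f' vs 'v'.

sub


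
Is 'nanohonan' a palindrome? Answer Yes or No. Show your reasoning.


Forward: 'nanohonan'
Reversed: 'nanohonan'
They are identical.

Yes


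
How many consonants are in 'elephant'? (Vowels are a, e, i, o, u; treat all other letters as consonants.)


Consonants in 'elephant': l, p, h, n, t = 5 consonants.

5


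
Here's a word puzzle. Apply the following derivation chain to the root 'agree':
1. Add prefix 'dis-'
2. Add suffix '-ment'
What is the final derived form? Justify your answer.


Step 1: Add prefix 'dis-' to 'agree' = 'disagree'
Step 2: Add suffix '-ment' to 'disagree' = 'disagreement'

disagreement


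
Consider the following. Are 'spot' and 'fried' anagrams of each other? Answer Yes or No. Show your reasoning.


Sorted letters of 'spot': 'opst'
Sorted letters of 'fried': 'defir'
They do not match.

No


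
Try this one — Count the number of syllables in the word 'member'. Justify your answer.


Break 'member' into syllables: mem-ber -> mem | ber = 2 syllables

2 syllables


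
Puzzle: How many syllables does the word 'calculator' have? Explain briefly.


Break 'calculator' into syllables: cal-cu-la-tor -> cal | cu | la | tor = 4 syllables

4 syllables


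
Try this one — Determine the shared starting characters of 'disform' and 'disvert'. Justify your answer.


Compare from the start: 3 characters match: 'dis'. Mismatch at position 4: 'f' vs 'v'.

dis


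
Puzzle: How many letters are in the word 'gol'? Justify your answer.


Spell out 'gol' and number each letter: g(1), o(2), l(3). Total: 3 letters.

3


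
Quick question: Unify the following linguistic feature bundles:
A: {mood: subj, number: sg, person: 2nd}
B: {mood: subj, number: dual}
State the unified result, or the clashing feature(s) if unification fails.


Compare features:
mood: A=subj vs B=subj -> unified: subj
number: A=sg vs B=dual -> CLASH
person: A=2nd vs B=_ -> unified: 2nd
Clash detected on feature 'number' (sg vs dual); unification fails.

CLASH on 'number' (sg vs dual)


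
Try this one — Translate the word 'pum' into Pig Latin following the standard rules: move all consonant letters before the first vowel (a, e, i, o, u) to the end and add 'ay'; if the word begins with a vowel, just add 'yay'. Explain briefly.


'pum': move consonant cluster 'p' to end and add 'ay': 'umpay'.

umpay


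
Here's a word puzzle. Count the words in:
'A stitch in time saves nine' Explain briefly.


Split into words: A | stitch | in | time | saves | nine = 6 words.

6


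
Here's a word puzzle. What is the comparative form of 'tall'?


Apply comparative formation (add -er): 'tall' -> 'taller'.

taller


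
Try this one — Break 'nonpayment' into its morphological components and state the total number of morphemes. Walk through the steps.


Step 1: Identify prefix: 'non' (meaning: not)
Step 2: Identify root: 'pay'
Step 3: Identify suffix(es): 'ment'
Decomposition: non- (prefix: not) + pay (root) + -ment (suffix: action/result)
Total morphemes: 3

3 morphemes (non- (prefix: not) + pay (root) + -ment (suffix: action/result))


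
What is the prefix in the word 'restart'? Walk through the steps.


The word 'restart' = 're' (prefix) + 'start' (root). The prefix is 're'.

re


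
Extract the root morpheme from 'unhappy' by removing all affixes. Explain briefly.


Remove prefix 'un' from 'unhappy' to get root 'happy'.

happy


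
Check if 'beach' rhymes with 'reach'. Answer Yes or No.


Rime (stressed vowel + following sounds) of 'beach': -each = /iːtʃ/
Rime of 'reach': -each = /iːtʃ/
/iːtʃ/ and /iːtʃ/ are the same ending sound, so the words rhyme.

Yes


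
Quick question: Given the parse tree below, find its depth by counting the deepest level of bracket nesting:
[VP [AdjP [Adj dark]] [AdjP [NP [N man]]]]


Count bracket nesting levels:
'[' at pos 0: depth = 1
'[' at pos 4: depth = 2
'[' at pos 10: depth = 3
'[' at pos 22: depth = 2
'[' at pos 28: depth = 3
'[' at pos 32: depth = 4
Maximum depth reached: 4

4


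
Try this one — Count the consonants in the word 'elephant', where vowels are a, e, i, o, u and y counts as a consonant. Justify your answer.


Consonants in 'elephant': l, p, h, n, t = 5 consonants.

5


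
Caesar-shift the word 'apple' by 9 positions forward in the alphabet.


Shift each letter by 9: a -> j, p -> y, p -> y, l -> u, e -> n. Result: 'jyyun'.

jyyun


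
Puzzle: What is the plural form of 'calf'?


Apply rule: Change -f to -ves. 'calf' becomes 'calves'.

calves


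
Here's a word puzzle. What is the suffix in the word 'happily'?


The word 'happily' = 'happy' (root) + '-ly' (suffix). The suffix is '-ly'.

ly


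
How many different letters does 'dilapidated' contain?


Unique letters in 'dilapidated': {a, d, e, i, l, p, t} = 7 distinct letters.

7


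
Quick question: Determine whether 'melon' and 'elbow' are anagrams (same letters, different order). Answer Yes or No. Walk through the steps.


Sorted letters of 'melon': 'elmno'
Sorted letters of 'elbow': 'below'
They do not match.

No


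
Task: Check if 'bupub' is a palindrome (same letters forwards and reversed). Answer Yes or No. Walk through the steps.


Forward: 'bupub'
Reversed: 'bupub'
They are identical.

Yes


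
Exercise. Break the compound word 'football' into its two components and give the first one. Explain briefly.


Split 'football' into 'foot' + 'ball'. The first part is 'foot'.

foot


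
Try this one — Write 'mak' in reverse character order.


Reverse 'mak' character by character: 'kam'.

kam


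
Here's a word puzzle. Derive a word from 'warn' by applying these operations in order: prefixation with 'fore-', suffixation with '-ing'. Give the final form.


Step 1: Add prefix 'fore-' to 'warn' = 'forewarn'
Step 2: Add suffix '-ing' to 'forewarn' = 'forewarning'

forewarning


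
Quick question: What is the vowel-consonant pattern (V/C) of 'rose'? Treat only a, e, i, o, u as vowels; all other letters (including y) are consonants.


Letter mapping: r = C, o = V, s = C, e = V.

CVCV


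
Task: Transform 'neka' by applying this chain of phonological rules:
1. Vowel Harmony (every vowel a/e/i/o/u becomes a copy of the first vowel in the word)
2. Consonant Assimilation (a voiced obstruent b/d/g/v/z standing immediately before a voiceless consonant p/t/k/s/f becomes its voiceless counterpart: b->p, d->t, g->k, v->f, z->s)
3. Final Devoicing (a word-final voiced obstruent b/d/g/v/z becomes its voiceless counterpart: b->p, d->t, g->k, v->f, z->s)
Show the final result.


Starting form: 'neka'
Rule 1: Vowel Harmony: all vowels become 'e' (matching first vowel). 'neka' -> 'neke'
Rule 2: Consonant Assimilation: no voiced obstruent (b/d/g/v/z) stands immediately before a voiceless consonant (p/t/k/s/f). No change.
Rule 3: Final Devoicing: the word ends in the vowel 'e', not a consonant. No change.
Final form: 'neke'

neke


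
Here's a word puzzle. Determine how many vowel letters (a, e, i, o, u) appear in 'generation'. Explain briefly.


Vowels in 'generation': e, e, a, i, o = 5 vowels.

5


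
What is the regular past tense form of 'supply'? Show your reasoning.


Apply rule: Change -y to -ied. 'supply' becomes 'supplied'.

supplied


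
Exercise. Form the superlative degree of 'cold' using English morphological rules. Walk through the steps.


Apply superlative formation (add -est): 'cold' -> 'coldest'.

coldest


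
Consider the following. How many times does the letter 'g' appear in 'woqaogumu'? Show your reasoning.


Letter 'g' in 'woqaogumu': found at position(s) 6 = 1 occurrence(s).

1


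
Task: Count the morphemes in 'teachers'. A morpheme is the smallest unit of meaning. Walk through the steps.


Decomposition: teach (root) + -er (suffix) + -s (plural) = 3 morpheme(s)

3 morphemes


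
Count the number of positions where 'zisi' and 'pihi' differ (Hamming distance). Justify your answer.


Alignment:
Position 1: 'z' vs 'p' = DIFFER
Position 2: 'i' vs 'i' = match
Position 3: 's' vs 'h' = DIFFER
Position 4: 'i' vs 'i' = match
Total differences: 2

2


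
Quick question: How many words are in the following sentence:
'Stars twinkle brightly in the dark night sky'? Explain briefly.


Split into words: Stars | twinkle | brightly | in | the | dark | night | sky = 8 words.

8


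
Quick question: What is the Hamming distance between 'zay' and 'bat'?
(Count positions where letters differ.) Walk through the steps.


Alignment:
Position 1: 'z' vs 'b' = DIFFER
Position 2: 'a' vs 'a' = match
Position 3: 'y' vs 't' = DIFFER
Total differences: 2

2


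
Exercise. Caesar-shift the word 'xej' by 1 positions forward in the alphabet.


Shift each letter by 1: x -> y, e -> f, j -> k. Result: 'yfk'.

yfk


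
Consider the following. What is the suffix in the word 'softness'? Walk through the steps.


The word 'softness' = 'soft' (root) + '-ness' (suffix). The suffix is '-ness'.

ness


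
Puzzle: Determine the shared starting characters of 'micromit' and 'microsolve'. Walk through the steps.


Compare from the start: 5 characters match: 'micro'. Mismatch at position 6: 'm' vs 's'.

micro


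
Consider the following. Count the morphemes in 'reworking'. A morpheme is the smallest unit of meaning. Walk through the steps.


Decomposition: re- (prefix) + work (root) + -ing (suffix) = 3 morpheme(s)

3 morphemes


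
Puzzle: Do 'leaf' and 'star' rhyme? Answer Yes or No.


Rime (stressed vowel + following sounds) of 'leaf': -eaf = /iːf/
Rime of 'star': -ar = /ɑːr/
/iːf/ and /ɑːr/ are different ending sounds, so the words do not rhyme.

No


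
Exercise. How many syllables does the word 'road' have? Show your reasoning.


Break 'road' into syllables: road -> road = 1 syllable

1 syllable


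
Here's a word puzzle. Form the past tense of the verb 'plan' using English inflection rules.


Apply rule: Double final consonant and add -ed. 'plan' becomes 'planned'.

planned


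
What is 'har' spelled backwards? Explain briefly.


Reverse 'har' character by character: 'rah'.

rah


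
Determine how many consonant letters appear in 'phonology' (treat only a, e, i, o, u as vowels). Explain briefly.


Consonants in 'phonology': p, h, n, l, g, y = 6 consonants.

6


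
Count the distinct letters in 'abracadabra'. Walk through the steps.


Unique letters in 'abracadabra': {a, b, c, d, r} = 5 distinct letters.

5


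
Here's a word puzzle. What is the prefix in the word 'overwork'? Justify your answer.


The word 'overwork' = 'over' (prefix) + 'work' (root). The prefix is 'over'.

over


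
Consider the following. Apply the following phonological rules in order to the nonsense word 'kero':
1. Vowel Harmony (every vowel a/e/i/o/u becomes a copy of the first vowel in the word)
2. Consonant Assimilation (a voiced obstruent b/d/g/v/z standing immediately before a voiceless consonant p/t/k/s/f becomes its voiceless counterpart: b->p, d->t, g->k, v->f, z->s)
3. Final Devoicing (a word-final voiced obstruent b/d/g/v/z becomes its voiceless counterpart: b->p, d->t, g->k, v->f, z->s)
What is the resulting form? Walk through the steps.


Starting form: 'kero'
Rule 1: Vowel Harmony: all vowels become 'e' (matching first vowel). 'kero' -> 'kere'
Rule 2: Consonant Assimilation: no voiced obstruent (b/d/g/v/z) stands immediately before a voiceless consonant (p/t/k/s/f). No change.
Rule 3: Final Devoicing: the word ends in the vowel 'e', not a consonant. No change.
Final form: 'kere'

kere


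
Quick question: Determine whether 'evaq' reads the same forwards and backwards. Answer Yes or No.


Forward: 'evaq'
Reversed: 'qave'
They differ.

No


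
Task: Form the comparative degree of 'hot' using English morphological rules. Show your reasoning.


Apply comparative formation (double final consonant, add -er): 'hot' -> 'hotter'.

hotter


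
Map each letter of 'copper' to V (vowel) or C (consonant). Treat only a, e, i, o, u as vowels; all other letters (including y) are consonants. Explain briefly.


Letter mapping: c = C, o = V, p = C, p = C, e = V, r = C.

CVCCVC


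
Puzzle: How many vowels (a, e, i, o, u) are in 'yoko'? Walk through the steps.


Vowels in 'yoko': o, o = 2 vowels.

2


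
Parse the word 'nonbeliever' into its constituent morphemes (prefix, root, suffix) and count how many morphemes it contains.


Step 1: Identify prefix: 'non' (meaning: not)
Step 2: Identify root: 'believe'
Step 3: Identify suffix(es): 'er'
Decomposition: non- (prefix: not) + believe (root) + -er (suffix: one who)
Total morphemes: 3

3 morphemes (non- (prefix: not) + believe (root) + -er (suffix: one who))


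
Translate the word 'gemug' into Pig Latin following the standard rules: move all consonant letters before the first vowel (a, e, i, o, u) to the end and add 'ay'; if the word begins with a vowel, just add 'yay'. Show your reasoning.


'gemug': move consonant cluster 'g' to end and add 'ay': 'emuggay'.

emuggay


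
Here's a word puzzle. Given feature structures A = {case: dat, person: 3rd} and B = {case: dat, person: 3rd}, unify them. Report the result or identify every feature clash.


Compare features:
case: A=dat vs B=dat -> unified: dat
person: A=3rd vs B=3rd -> unified: 3rd
No clashes found.

Unified: {case: dat, person: 3rd}


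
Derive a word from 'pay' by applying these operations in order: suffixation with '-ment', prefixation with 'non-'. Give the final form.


Step 1: Add suffix '-ment' to 'pay' = 'payment'
Step 2: Add prefix 'non-' to 'payment' = 'nonpayment'

nonpayment


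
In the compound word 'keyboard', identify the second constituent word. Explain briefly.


Split 'keyboard' into 'key' + 'board'. The second part is 'board'.

board


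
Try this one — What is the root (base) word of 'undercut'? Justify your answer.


Remove prefix 'under' from 'undercut' to get root 'cut'.

cut


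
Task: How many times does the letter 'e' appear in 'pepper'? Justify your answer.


Letter 'e' in 'pepper': found at position(s) 2, 5 = 2 occurrence(s).

2


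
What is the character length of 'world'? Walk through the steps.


Spell out 'world' and number each letter: w(1), o(2), r(3), l(4), d(5). Total: 5 letters.

5


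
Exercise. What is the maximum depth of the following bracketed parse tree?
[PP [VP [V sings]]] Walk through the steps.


Count bracket nesting levels:
'[' at pos 0: depth = 1
'[' at pos 4: depth = 2
'[' at pos 8: depth = 3
Maximum depth reached: 3

3


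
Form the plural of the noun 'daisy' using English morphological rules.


Apply rule: Change -y to -ies (consonant + y). 'daisy' becomes 'daisies'.

daisies


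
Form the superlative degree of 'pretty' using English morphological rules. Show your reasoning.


Apply superlative formation (consonant + y: change y to i, add -est): 'pretty' -> 'prettiest'.

prettiest


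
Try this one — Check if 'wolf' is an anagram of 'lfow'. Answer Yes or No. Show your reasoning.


Sorted letters of 'wolf': 'flow'
Sorted letters of 'lfow': 'flow'
They match.

Yes


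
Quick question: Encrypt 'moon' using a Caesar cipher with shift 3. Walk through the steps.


Shift each letter by 3: m -> p, o -> r, o -> r, n -> q. Result: 'prrq'.

prrq


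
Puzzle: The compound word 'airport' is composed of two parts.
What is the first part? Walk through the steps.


Split 'airport' into 'air' + 'port'. The first part is 'air'.

air


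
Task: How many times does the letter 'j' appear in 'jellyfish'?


Letter 'j' in 'jellyfish': found at position(s) 1 = 1 occurrence(s).

1


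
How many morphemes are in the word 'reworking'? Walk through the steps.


Decomposition: re- (prefix) + work (root) + -ing (suffix) = 3 morpheme(s)

3 morphemes


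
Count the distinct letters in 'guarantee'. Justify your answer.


Unique letters in 'guarantee': {a, e, g, n, r, t, u} = 7 distinct letters.

7


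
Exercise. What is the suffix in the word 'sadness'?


The word 'sadness' = 'sad' (root) + '-ness' (suffix). The suffix is '-ness'.

ness


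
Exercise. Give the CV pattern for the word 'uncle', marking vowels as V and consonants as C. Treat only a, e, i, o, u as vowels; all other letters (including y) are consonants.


Letter mapping: u = V, n = C, c = C, l = C, e = V.

VCCCV


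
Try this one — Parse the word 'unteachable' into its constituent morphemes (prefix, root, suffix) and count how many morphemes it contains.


Step 1: Identify prefix: 'un' (meaning: not/reverse)
Step 2: Identify root: 'teach'
Step 3: Identify suffix(es): 'able'
Decomposition: un- (prefix: not/reverse) + teach (root) + -able (suffix: capable of)
Total morphemes: 3

3 morphemes (un- (prefix: not/reverse) + teach (root) + -able (suffix: capable of))


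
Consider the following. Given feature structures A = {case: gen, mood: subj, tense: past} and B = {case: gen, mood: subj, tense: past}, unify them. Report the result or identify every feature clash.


Compare features:
case: A=gen vs B=gen -> unified: gen
mood: A=subj vs B=subj -> unified: subj
tense: A=past vs B=past -> unified: past
No clashes found.

Unified: {case: gen, mood: subj, tense: past}


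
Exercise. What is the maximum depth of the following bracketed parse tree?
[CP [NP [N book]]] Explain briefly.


Count bracket nesting levels:
'[' at pos 0: depth = 1
'[' at pos 4: depth = 2
'[' at pos 8: depth = 3
Maximum depth reached: 3

3


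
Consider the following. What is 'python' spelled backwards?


Reverse 'python' character by character: 'nohtyp'.

nohtyp


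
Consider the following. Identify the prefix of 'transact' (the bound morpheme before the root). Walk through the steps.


The word 'transact' = 'trans' (prefix) + 'act' (root). The prefix is 'trans'.

trans


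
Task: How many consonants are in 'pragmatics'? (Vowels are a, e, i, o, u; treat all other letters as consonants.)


Consonants in 'pragmatics': p, r, g, m, t, c, s = 7 consonants.

7


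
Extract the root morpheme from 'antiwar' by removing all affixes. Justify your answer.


Remove prefix 'anti' from 'antiwar' to get root 'war'.

war


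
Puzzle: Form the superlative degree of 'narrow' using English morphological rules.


Apply superlative formation (add -est): 'narrow' -> 'narrowest'.

narrowest


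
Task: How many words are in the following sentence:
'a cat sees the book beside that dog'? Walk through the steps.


Split into words: a | cat | sees | the | book | beside | that | dog = 8 words.

8


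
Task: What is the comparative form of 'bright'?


Apply comparative formation (add -er): 'bright' -> 'brighter'.

brighter


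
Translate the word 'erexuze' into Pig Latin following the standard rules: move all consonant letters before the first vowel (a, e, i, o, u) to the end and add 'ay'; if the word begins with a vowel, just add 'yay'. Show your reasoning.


'erexuze' starts with a vowel, so add 'yay': 'erexuzeyay'.

erexuzeyay


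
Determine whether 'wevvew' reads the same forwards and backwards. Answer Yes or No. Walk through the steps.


Forward: 'wevvew'
Reversed: 'wevvew'
They are identical.

Yes


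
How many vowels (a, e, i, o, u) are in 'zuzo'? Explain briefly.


Vowels in 'zuzo': u, o = 2 vowels.

2


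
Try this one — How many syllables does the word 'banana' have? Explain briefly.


Break 'banana' into syllables: ba-na-na -> ba | na | na = 3 syllables

3 syllables


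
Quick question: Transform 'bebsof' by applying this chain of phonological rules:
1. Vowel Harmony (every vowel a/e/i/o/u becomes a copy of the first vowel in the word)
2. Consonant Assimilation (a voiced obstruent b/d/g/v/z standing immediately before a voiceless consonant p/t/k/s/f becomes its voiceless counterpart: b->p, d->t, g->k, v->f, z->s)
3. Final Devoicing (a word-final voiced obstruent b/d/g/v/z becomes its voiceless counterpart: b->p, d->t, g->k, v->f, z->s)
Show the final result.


Starting form: 'bebsof'
Rule 1: Vowel Harmony: all vowels become 'e' (matching first vowel). 'bebsof' -> 'bebsef'
Rule 2: Consonant Assimilation: voiced obstruent before voiceless consonant becomes voiceless ('bs' -> 'ps'). 'bebsef' -> 'bepsef'
Rule 3: Final Devoicing: final consonant 'f' is not one of the voiced obstruents b/d/g/v/z. No change.
Final form: 'bepsef'

bepsef
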